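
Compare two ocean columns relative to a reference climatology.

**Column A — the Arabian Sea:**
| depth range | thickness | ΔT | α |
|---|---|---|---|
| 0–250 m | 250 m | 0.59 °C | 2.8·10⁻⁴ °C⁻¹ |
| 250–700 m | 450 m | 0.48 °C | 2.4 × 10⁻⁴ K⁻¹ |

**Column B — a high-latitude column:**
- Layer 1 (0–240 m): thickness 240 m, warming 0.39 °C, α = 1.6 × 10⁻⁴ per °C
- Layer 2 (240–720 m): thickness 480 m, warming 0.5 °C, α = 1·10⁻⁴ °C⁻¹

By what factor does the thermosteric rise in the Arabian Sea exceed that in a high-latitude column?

a factor of 2.4

A 0–250 m: 2.8×10⁻⁴ × 250 × 0.59 = 0.04130 m
A 450 × 0.48 × 2.4×10⁻⁴ = 0.05184 m
A total: 0.09314 m
B 0–240 m: 240 × 1.6×10⁻⁴ × 0.39 = 0.014976 m
B 1×10⁻⁴ × 0.5 × 480 = 0.02400 m
B total: 0.038976 m
Ratio: 0.09314 / 0.038976 ≈ 2.390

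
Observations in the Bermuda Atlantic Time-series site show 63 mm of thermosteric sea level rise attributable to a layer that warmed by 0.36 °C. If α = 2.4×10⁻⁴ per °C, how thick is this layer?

H = Δh/(αΔT) = 0.063 / (2.4×10⁻⁴ × 0.36) ≈ 729.2 m

729 m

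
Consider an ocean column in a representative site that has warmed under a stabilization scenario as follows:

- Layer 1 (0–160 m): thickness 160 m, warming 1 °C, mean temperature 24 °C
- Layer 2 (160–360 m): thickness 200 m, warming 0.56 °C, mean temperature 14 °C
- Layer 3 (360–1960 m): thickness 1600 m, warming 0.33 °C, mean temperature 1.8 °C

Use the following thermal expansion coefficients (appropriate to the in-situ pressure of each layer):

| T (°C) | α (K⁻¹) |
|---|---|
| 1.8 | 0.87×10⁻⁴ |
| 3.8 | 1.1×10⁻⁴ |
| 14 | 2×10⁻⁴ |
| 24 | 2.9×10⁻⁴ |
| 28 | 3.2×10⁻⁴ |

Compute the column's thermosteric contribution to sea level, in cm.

Δh = 11.5 cm

Layer 1 at 24 °C → α = 2.9×10⁻⁴ K⁻¹
Layer 2 at 14 °C → α = 2×10⁻⁴ K⁻¹
Layer 3 at 1.8 °C → α = 0.87×10⁻⁴ K⁻¹
160 × 2.9×10⁻⁴ × 1 = 0.04640 m
0.56 × 2×10⁻⁴ × 200 = 0.02240 m
0.87×10⁻⁴ × 1600 × 0.33 = 0.045936 m
Δh = 0.04640 + 0.02240 + 0.045936 = 0.114736 m ≈ 11.5 cm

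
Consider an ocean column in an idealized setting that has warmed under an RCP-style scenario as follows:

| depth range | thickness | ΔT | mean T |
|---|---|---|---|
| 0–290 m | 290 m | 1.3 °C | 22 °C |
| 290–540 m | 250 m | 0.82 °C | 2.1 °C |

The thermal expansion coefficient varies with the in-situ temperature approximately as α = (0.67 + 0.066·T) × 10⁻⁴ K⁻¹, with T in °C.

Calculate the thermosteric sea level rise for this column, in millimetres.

Layer 1: α = (0.67 + 0.066×22)×10⁻⁴ = 2.122×10⁻⁴ K⁻¹
Layer 2: α = (0.67 + 0.066×2.1)×10⁻⁴ = 0.8086×10⁻⁴ K⁻¹
1.3 × 290 × 2.122×10⁻⁴ = 0.0799994 m
0.8086×10⁻⁴ × 0.82 × 250 = 0.0165763 m
Δh = 0.0799994 + 0.0165763 = 0.0965757 m

Δh ≈ 96.6 mm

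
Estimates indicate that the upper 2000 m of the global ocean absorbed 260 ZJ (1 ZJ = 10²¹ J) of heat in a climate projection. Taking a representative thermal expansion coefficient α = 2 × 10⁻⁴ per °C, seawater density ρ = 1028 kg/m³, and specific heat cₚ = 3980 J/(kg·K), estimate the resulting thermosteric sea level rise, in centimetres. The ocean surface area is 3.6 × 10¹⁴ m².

Per unit area: Q = 260×10²¹ / (3.6×10¹⁴) ≈ 7.222×10⁸ J/m²
Δh = αQ/(ρcₚ) = 2×10⁻⁴ × 7.222×10⁸ / (1028 × 3980) ≈ 0.035303 m

Δh ≈ 3.53 cm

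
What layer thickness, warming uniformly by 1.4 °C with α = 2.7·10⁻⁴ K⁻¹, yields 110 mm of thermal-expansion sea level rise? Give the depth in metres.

about 290 m

H = Δh/(αΔT) = 0.11 / (2.7×10⁻⁴ × 1.4) ≈ 291.0 m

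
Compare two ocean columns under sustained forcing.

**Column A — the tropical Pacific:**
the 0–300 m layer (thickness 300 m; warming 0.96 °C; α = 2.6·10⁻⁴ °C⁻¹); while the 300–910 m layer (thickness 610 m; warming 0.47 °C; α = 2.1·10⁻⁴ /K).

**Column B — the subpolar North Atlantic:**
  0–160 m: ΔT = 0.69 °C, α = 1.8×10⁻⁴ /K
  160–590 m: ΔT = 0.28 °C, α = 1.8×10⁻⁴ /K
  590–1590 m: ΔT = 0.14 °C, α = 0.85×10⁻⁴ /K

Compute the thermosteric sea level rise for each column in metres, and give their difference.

A Layer 1: 2.6×10⁻⁴ × 300 × 0.96 = 0.07488 m
A 300–910 m: 2.1×10⁻⁴ × 610 × 0.47 = 0.060207 m
A total: 0.135087 m
B Layer 1: 0.69 × 1.8×10⁻⁴ × 160 = 0.019872 m
B 1.8×10⁻⁴ × 0.28 × 430 = 0.021672 m
B 0.14 × 1000 × 0.85×10⁻⁴ = 0.01190 m
B total: 0.053444 m
Difference: 0.135087 − 0.053444 = 0.081643 m

A: 0.14 m; B: 0.053 m; difference 0.082 m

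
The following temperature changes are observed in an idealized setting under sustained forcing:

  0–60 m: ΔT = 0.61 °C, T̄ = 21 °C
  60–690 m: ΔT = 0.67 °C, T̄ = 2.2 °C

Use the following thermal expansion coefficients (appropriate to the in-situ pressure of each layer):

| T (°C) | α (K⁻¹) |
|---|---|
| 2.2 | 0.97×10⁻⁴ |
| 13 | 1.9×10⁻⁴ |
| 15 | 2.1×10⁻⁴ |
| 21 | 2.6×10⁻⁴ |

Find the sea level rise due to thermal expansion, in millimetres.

Layer 1 at 21 °C → α = 2.6×10⁻⁴ K⁻¹
Layer 2 at 2.2 °C → α = 0.97×10⁻⁴ K⁻¹
Layer 1: 2.6×10⁻⁴ × 0.61 × 60 = 0.009516 m
60–690 m: 630 × 0.67 × 0.97×10⁻⁴ = 0.0409437 m
Δh = 0.009516 + 0.0409437 = 0.0504597 m

Δh ≈ 50.5 mm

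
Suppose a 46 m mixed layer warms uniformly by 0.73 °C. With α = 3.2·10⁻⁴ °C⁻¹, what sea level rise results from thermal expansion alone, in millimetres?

Δh = αΔT·H = 3.2×10⁻⁴ × 0.73 × 46 = 0.0107456 m

10.7 mm of thermosteric rise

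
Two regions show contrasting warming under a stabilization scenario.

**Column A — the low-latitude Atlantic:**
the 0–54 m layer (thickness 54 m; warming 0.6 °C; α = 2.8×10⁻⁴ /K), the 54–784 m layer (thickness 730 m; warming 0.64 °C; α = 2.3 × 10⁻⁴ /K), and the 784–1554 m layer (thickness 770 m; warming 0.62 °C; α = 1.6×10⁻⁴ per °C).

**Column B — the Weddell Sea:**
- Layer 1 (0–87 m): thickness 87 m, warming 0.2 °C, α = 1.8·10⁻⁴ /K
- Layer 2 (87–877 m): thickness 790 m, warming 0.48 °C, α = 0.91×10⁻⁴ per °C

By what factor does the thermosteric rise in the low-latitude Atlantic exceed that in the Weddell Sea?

A 2.8×10⁻⁴ × 54 × 0.6 = 0.009072 m
A 54–784 m: 0.64 × 730 × 2.3×10⁻⁴ = 0.107456 m
A 784–1554 m: 0.62 × 1.6×10⁻⁴ × 770 = 0.076384 m
A total: 0.192912 m
B 87 × 0.2 × 1.8×10⁻⁴ = 0.003132 m
B 0.48 × 790 × 0.91×10⁻⁴ = 0.0345072 m
B total: 0.0376392 m
Ratio: 0.192912 / 0.0376392 ≈ 5.125

≈ 5.13×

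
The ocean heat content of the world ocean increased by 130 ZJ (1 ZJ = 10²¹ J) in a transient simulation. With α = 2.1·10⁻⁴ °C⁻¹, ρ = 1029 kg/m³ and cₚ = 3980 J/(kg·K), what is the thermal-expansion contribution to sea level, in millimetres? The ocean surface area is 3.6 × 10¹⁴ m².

about 19 mm

Per unit area: Q = 130×10²¹ / (3.6×10¹⁴) ≈ 3.611×10⁸ J/m²
Δh = αQ/(ρcₚ) = 2.1×10⁻⁴ × 3.611×10⁸ / (1029 × 3980) ≈ 0.018516 m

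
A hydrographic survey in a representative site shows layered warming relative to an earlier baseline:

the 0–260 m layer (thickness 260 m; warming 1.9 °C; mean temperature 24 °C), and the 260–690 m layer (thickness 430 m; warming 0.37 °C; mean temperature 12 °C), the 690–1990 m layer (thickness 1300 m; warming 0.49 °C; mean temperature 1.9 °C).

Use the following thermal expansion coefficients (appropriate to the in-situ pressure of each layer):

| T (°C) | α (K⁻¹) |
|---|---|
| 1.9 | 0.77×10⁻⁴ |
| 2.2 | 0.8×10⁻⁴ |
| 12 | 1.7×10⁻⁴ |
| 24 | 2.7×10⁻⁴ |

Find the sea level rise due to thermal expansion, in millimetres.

Layer 1 at 24 °C → α = 2.7×10⁻⁴ K⁻¹
Layer 2 at 12 °C → α = 1.7×10⁻⁴ K⁻¹
Layer 3 at 1.9 °C → α = 0.77×10⁻⁴ K⁻¹
0–260 m: 1.9 × 260 × 2.7×10⁻⁴ = 0.13338 m
260–690 m: 1.7×10⁻⁴ × 430 × 0.37 = 0.027047 m
1300 × 0.77×10⁻⁴ × 0.49 = 0.049049 m
Δh = 0.13338 + 0.027047 + 0.049049 = 0.209476 m ≈ 210 mm

210 mm of thermosteric rise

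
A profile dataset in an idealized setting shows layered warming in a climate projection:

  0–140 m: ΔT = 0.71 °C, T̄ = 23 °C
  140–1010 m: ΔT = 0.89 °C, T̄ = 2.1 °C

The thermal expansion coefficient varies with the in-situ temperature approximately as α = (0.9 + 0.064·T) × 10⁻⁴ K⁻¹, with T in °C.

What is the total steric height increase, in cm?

about 10.4 cm

Layer 1: α = (0.9 + 0.064×23)×10⁻⁴ = 2.372×10⁻⁴ K⁻¹
Layer 2: α = (0.9 + 0.064×2.1)×10⁻⁴ = 1.0344×10⁻⁴ K⁻¹
Layer 1: 140 × 2.372×10⁻⁴ × 0.71 = 0.02357768 m
140–1010 m: 0.89 × 870 × 1.0344×10⁻⁴ = 0.080093592 m
Δh = 0.02357768 + 0.080093592 = 0.103671272 m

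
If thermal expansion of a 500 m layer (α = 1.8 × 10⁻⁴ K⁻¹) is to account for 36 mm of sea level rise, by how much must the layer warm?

ΔT = Δh/(αH) = 0.036 / (1.8×10⁻⁴ × 500) = 0.4000 K

ΔT ≈ 0.400 K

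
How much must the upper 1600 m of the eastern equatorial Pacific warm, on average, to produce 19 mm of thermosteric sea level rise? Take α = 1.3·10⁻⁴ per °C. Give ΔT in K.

ΔT = Δh/(αH) = 0.019 / (1.3×10⁻⁴ × 1600) ≈ 0.09135 K

0.091 K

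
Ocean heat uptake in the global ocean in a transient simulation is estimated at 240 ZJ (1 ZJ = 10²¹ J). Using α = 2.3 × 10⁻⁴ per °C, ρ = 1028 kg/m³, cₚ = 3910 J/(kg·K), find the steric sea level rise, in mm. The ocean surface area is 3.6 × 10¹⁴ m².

Per unit area: Q = 240×10²¹ / (3.6×10¹⁴) ≈ 6.667×10⁸ J/m²
Δh = αQ/(ρcₚ) = 2.3×10⁻⁴ × 6.667×10⁸ / (1028 × 3910) ≈ 0.038149 m

38.1 mm of thermosteric rise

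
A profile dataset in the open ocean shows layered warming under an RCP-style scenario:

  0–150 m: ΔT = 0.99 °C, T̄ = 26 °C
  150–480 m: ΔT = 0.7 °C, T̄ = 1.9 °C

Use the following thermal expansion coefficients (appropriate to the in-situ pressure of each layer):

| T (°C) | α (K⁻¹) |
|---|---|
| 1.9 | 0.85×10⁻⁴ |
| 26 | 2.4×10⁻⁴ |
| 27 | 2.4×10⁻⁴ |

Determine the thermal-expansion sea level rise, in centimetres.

Δh ≈ 5.53 cm

Layer 1 at 26 °C → α = 2.4×10⁻⁴ K⁻¹
Layer 2 at 1.9 °C → α = 0.85×10⁻⁴ K⁻¹
0–150 m: 150 × 2.4×10⁻⁴ × 0.99 = 0.03564 m
330 × 0.85×10⁻⁴ × 0.7 = 0.019635 m
Δh = 0.03564 + 0.019635 = 0.055275 m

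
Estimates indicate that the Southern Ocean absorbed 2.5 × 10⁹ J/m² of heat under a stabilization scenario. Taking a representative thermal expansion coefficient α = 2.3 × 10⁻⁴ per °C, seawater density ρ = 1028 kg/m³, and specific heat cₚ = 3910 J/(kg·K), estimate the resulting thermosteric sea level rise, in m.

Δh = αQ/(ρcₚ) = 2.3×10⁻⁴ × 2.5×10⁹ / (1028 × 3910) ≈ 0.14305 m

0.14 m of thermosteric rise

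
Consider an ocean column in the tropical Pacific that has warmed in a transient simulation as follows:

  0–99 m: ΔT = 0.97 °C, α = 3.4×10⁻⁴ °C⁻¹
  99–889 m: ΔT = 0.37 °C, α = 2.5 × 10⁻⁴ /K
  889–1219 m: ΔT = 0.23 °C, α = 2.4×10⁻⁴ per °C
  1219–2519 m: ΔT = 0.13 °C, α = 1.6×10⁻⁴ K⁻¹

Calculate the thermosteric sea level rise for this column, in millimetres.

0–99 m: 0.97 × 99 × 3.4×10⁻⁴ = 0.0326502 m
Layer 2: 2.5×10⁻⁴ × 0.37 × 790 = 0.073075 m
0.23 × 2.4×10⁻⁴ × 330 = 0.018216 m
Layer 4: 0.13 × 1300 × 1.6×10⁻⁴ = 0.02704 m
Δh = 0.0326502 + 0.073075 + 0.018216 + 0.02704 = 0.1509812 m ≈ 151 mm

Δh = 151 mm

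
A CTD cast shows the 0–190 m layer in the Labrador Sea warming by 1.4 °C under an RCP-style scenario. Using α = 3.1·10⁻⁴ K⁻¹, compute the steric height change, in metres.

Δh = αΔT·H = 3.1×10⁻⁴ × 1.4 × 190 = 0.08246 m

Δh = 0.0825 m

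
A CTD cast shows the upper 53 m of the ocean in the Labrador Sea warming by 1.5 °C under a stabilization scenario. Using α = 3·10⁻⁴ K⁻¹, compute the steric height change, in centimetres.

Δh = αΔT·H = 3×10⁻⁴ × 1.5 × 53 = 0.02385 m

about 2.39 cm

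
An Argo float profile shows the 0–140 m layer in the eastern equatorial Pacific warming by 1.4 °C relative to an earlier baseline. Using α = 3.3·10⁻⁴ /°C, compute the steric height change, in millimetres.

Δh = αΔT·H = 3.3×10⁻⁴ × 1.4 × 140 = 0.06468 m

Δh = 64.7 mm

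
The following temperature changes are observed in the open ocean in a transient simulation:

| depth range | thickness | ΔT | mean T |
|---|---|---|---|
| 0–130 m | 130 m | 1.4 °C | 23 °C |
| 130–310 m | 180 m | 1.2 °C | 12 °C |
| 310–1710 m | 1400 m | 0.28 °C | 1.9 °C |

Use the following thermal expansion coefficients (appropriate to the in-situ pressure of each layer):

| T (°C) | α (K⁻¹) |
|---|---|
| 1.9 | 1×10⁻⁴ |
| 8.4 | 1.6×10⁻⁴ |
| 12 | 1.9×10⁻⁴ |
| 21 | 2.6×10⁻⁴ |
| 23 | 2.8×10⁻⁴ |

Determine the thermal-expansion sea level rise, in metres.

Layer 1 at 23 °C → α = 2.8×10⁻⁴ K⁻¹
Layer 2 at 12 °C → α = 1.9×10⁻⁴ K⁻¹
Layer 3 at 1.9 °C → α = 1×10⁻⁴ K⁻¹
2.8×10⁻⁴ × 1.4 × 130 = 0.05096 m
1.9×10⁻⁴ × 1.2 × 180 = 0.04104 m
310–1710 m: 1400 × 0.28 × 1×10⁻⁴ = 0.03920 m
Δh = 0.05096 + 0.04104 + 0.03920 = 0.13120 m ≈ 0.131 m

0.131 m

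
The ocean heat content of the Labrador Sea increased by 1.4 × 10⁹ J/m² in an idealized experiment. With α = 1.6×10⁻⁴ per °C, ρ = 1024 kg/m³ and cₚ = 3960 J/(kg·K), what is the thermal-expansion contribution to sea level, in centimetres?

Δh = αQ/(ρcₚ) = 1.6×10⁻⁴ × 1.4×10⁹ / (1024 × 3960) ≈ 0.05524 m

about 5.5 cm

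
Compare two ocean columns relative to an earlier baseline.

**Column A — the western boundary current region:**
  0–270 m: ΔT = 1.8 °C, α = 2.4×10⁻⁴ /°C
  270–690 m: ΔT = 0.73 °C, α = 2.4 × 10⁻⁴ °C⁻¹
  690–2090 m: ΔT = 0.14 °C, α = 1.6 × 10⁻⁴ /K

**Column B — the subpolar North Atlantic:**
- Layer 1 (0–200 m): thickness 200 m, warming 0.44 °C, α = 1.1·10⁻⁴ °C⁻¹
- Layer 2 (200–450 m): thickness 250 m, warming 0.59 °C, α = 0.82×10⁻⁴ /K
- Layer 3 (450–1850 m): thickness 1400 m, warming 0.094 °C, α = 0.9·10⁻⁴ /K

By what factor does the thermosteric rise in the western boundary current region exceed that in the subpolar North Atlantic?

A Layer 1: 2.4×10⁻⁴ × 1.8 × 270 = 0.11664 m
A Layer 2: 0.73 × 2.4×10⁻⁴ × 420 = 0.073584 m
A Layer 3: 1400 × 1.6×10⁻⁴ × 0.14 = 0.03136 m
A total: 0.221584 m
B 0.44 × 1.1×10⁻⁴ × 200 = 0.00968 m
B 0.82×10⁻⁴ × 0.59 × 250 = 0.012095 m
B 450–1850 m: 1400 × 0.9×10⁻⁴ × 0.094 = 0.011844 m
B total: 0.033619 m
Ratio: 0.221584 / 0.033619 ≈ 6.591

a factor of 6.59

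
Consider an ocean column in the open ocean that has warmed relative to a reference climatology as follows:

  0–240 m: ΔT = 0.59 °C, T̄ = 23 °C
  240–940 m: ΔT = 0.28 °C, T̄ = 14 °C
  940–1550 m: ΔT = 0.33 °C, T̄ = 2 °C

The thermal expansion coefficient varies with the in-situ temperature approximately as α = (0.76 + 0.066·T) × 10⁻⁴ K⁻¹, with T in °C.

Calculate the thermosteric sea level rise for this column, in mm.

Layer 1: α = (0.76 + 0.066×23)×10⁻⁴ = 2.278×10⁻⁴ K⁻¹
Layer 2: α = (0.76 + 0.066×14)×10⁻⁴ = 1.684×10⁻⁴ K⁻¹
Layer 3: α = (0.76 + 0.066×2)×10⁻⁴ = 0.892×10⁻⁴ K⁻¹
Layer 1: 0.59 × 2.278×10⁻⁴ × 240 = 0.03225648 m
Layer 2: 0.28 × 700 × 1.684×10⁻⁴ = 0.0330064 m
610 × 0.892×10⁻⁴ × 0.33 = 0.01795596 m
Δh = 0.03225648 + 0.0330064 + 0.01795596 = 0.08321884 m

about 83.2 mm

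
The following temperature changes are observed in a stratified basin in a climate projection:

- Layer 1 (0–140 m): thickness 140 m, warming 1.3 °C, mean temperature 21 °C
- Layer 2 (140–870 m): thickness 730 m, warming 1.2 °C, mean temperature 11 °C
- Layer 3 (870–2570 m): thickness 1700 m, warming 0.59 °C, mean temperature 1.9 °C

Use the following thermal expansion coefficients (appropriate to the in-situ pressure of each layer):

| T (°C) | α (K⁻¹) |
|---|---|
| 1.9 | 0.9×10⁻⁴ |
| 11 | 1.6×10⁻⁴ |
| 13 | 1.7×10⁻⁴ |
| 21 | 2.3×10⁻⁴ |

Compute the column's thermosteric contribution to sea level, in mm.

272 mm of thermosteric rise

Layer 1 at 21 °C → α = 2.3×10⁻⁴ K⁻¹
Layer 2 at 11 °C → α = 1.6×10⁻⁴ K⁻¹
Layer 3 at 1.9 °C → α = 0.9×10⁻⁴ K⁻¹
Layer 1: 1.3 × 140 × 2.3×10⁻⁴ = 0.04186 m
Layer 2: 730 × 1.2 × 1.6×10⁻⁴ = 0.14016 m
0.9×10⁻⁴ × 1700 × 0.59 = 0.09027 m
Δh = 0.04186 + 0.14016 + 0.09027 = 0.27229 m ≈ 272 mm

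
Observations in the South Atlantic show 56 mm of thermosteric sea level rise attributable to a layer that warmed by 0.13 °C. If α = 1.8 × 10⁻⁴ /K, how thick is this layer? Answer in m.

H ≈ 2400 m

H = Δh/(αΔT) = 0.056 / (1.8×10⁻⁴ × 0.13) ≈ 2393 m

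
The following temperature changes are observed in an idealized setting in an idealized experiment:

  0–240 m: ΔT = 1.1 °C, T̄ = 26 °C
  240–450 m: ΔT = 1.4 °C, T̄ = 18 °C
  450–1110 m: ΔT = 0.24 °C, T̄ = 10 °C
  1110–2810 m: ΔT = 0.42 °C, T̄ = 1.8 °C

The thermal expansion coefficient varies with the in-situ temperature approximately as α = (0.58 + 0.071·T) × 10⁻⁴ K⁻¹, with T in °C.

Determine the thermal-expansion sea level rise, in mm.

Layer 1: α = (0.58 + 0.071×26)×10⁻⁴ = 2.426×10⁻⁴ K⁻¹
Layer 2: α = (0.58 + 0.071×18)×10⁻⁴ = 1.858×10⁻⁴ K⁻¹
Layer 3: α = (0.58 + 0.071×10)×10⁻⁴ = 1.29×10⁻⁴ K⁻¹
Layer 4: α = (0.58 + 0.071×1.8)×10⁻⁴ = 0.7078×10⁻⁴ K⁻¹
0–240 m: 2.426×10⁻⁴ × 240 × 1.1 = 0.0640464 m
210 × 1.858×10⁻⁴ × 1.4 = 0.0546252 m
450–1110 m: 660 × 1.29×10⁻⁴ × 0.24 = 0.0204336 m
0.42 × 0.7078×10⁻⁴ × 1700 = 0.05053692 m
Δh = 0.0640464 + 0.0546252 + 0.0204336 + 0.05053692 = 0.18964212 m

Δh = 190 mm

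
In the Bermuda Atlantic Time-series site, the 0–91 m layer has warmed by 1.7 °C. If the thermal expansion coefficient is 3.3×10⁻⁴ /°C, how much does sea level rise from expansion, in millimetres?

Δh = αΔT·H = 3.3×10⁻⁴ × 1.7 × 91 = 0.051051 m

Δh ≈ 51 mm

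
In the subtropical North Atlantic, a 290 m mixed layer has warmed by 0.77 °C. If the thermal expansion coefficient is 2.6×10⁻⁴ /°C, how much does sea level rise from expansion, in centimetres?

about 5.81 cm

Δh = αΔT·H = 2.6×10⁻⁴ × 0.77 × 290 = 0.058058 m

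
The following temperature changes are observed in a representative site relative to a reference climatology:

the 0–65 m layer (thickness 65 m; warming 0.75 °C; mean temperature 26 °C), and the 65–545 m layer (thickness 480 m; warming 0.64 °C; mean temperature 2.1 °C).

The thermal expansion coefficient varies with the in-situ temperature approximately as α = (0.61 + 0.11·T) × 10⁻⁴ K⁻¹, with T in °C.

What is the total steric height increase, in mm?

42.8 mm

Layer 1: α = (0.61 + 0.11×26)×10⁻⁴ = 3.47×10⁻⁴ K⁻¹
Layer 2: α = (0.61 + 0.11×2.1)×10⁻⁴ = 0.841×10⁻⁴ K⁻¹
Layer 1: 3.47×10⁻⁴ × 65 × 0.75 = 0.01691625 m
65–545 m: 0.841×10⁻⁴ × 480 × 0.64 = 0.02583552 m
Δh = 0.01691625 + 0.02583552 = 0.04275177 m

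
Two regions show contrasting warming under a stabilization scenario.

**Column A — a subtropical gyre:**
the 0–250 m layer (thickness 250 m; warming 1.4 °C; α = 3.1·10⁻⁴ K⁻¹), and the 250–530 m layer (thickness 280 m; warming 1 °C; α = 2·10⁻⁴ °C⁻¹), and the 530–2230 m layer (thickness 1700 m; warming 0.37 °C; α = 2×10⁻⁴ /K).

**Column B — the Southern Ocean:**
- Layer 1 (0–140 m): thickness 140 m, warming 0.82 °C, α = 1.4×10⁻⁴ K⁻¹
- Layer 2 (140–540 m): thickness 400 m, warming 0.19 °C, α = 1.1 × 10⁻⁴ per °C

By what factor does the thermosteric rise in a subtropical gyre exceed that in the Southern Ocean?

A 0–250 m: 3.1×10⁻⁴ × 1.4 × 250 = 0.10850 m
A 250–530 m: 2×10⁻⁴ × 1 × 280 = 0.05600 m
A 530–2230 m: 1700 × 2×10⁻⁴ × 0.37 = 0.12580 m
A total: 0.29030 m
B Layer 1: 0.82 × 1.4×10⁻⁴ × 140 = 0.016072 m
B Layer 2: 1.1×10⁻⁴ × 0.19 × 400 = 0.00836 m
B total: 0.024432 m
Ratio: 0.29030 / 0.024432 ≈ 11.88

a factor of 12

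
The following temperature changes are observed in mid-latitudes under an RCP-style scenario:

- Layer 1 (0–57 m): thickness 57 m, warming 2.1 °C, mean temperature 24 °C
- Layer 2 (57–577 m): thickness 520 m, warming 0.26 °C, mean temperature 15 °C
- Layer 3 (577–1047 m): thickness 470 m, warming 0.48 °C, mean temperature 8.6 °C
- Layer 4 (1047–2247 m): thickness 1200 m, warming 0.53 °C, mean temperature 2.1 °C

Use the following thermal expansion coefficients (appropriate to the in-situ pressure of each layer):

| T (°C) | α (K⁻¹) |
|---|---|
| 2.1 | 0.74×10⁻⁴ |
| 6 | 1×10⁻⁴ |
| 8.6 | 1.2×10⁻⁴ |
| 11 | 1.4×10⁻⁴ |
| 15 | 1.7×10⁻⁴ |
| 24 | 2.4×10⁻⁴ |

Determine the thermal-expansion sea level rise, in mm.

Layer 1 at 24 °C → α = 2.4×10⁻⁴ K⁻¹
Layer 2 at 15 °C → α = 1.7×10⁻⁴ K⁻¹
Layer 3 at 8.6 °C → α = 1.2×10⁻⁴ K⁻¹
Layer 4 at 2.1 °C → α = 0.74×10⁻⁴ K⁻¹
57 × 2.4×10⁻⁴ × 2.1 = 0.028728 m
57–577 m: 1.7×10⁻⁴ × 0.26 × 520 = 0.022984 m
0.48 × 1.2×10⁻⁴ × 470 = 0.027072 m
1047–2247 m: 1200 × 0.74×10⁻⁴ × 0.53 = 0.047064 m
Δh = 0.028728 + 0.022984 + 0.027072 + 0.047064 = 0.125848 m

130 mm of thermosteric rise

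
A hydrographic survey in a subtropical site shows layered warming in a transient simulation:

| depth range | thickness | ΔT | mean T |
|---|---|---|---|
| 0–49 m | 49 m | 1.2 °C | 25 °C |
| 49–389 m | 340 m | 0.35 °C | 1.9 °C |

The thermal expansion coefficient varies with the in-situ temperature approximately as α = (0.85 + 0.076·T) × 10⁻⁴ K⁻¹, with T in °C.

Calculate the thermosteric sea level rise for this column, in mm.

Layer 1: α = (0.85 + 0.076×25)×10⁻⁴ = 2.75×10⁻⁴ K⁻¹
Layer 2: α = (0.85 + 0.076×1.9)×10⁻⁴ = 0.9944×10⁻⁴ K⁻¹
0–49 m: 49 × 2.75×10⁻⁴ × 1.2 = 0.01617 m
Layer 2: 0.35 × 0.9944×10⁻⁴ × 340 = 0.01183336 m
Δh = 0.01617 + 0.01183336 = 0.02800336 m ≈ 28.0 mm

28.0 mm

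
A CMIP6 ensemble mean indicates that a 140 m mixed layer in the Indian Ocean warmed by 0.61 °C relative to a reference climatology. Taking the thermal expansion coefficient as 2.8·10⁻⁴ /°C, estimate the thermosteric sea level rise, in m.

about 0.0239 m

Δh = αΔT·H = 2.8×10⁻⁴ × 0.61 × 140 = 0.023912 m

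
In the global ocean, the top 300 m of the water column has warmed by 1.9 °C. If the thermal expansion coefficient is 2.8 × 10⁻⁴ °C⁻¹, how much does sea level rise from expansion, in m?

0.160 m of thermosteric rise

Δh = αΔT·H = 2.8×10⁻⁴ × 1.9 × 300 = 0.15960 m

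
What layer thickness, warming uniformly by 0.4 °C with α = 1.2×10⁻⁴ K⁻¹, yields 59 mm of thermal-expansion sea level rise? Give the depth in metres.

H = Δh/(αΔT) = 0.059 / (1.2×10⁻⁴ × 0.4) ≈ 1229 m

H ≈ 1200 m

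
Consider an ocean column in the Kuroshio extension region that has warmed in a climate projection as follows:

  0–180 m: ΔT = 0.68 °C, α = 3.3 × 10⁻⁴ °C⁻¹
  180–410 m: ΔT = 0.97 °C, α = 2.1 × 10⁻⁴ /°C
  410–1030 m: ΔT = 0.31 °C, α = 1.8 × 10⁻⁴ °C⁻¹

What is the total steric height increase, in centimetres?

12 cm of thermosteric rise

Layer 1: 180 × 3.3×10⁻⁴ × 0.68 = 0.040392 m
2.1×10⁻⁴ × 230 × 0.97 = 0.046851 m
1.8×10⁻⁴ × 620 × 0.31 = 0.034596 m
Δh = 0.040392 + 0.046851 + 0.034596 = 0.121839 m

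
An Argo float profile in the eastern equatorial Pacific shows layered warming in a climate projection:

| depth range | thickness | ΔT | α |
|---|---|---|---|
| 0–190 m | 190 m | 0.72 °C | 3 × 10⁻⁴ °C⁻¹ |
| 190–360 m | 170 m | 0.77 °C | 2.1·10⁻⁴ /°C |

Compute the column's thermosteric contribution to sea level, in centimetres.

Δh = 6.9 cm

0–190 m: 0.72 × 190 × 3×10⁻⁴ = 0.04104 m
0.77 × 2.1×10⁻⁴ × 170 = 0.027489 m
Δh = 0.04104 + 0.027489 = 0.068529 m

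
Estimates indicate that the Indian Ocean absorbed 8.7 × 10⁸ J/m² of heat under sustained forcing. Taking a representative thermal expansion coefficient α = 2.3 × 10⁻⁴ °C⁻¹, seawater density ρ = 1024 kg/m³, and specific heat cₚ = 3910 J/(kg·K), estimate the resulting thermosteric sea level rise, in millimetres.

Δh = αQ/(ρcₚ) = 2.3×10⁻⁴ × 8.7×10⁸ / (1024 × 3910) ≈ 0.049977 m

Δh = 50.0 mm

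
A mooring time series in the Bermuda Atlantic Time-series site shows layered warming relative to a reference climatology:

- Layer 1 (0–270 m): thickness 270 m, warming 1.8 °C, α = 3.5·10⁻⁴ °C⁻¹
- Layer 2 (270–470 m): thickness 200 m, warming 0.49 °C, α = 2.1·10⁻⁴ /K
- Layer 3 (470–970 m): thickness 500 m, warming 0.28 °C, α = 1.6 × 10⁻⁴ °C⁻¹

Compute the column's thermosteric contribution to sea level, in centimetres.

about 21.3 cm

0–270 m: 1.8 × 270 × 3.5×10⁻⁴ = 0.17010 m
2.1×10⁻⁴ × 0.49 × 200 = 0.02058 m
Layer 3: 0.28 × 500 × 1.6×10⁻⁴ = 0.02240 m
Δh = 0.17010 + 0.02058 + 0.02240 = 0.21308 m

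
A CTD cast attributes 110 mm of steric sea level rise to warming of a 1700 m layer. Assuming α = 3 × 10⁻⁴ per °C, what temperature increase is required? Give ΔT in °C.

ΔT = Δh/(αH) = 0.11 / (3×10⁻⁴ × 1700) ≈ 0.2157 °C

about 0.216 °C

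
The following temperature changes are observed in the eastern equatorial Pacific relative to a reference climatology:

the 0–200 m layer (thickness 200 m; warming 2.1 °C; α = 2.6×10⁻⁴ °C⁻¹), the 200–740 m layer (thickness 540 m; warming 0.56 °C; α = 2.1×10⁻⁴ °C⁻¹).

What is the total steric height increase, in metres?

Layer 1: 2.6×10⁻⁴ × 200 × 2.1 = 0.10920 m
200–740 m: 0.56 × 2.1×10⁻⁴ × 540 = 0.063504 m
Δh = 0.10920 + 0.063504 = 0.172704 m ≈ 0.173 m

about 0.173 m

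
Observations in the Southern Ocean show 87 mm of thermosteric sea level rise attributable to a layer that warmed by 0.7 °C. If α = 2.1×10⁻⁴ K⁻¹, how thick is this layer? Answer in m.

590 m

H = Δh/(αΔT) = 0.087 / (2.1×10⁻⁴ × 0.7) ≈ 591.8 m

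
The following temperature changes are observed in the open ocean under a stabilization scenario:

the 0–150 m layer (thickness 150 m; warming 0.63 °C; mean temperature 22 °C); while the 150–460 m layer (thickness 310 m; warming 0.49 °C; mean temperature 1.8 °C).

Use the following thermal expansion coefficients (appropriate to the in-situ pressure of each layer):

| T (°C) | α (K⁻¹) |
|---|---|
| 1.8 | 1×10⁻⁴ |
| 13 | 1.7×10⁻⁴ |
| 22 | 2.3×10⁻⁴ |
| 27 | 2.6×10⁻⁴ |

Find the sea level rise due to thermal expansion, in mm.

about 36.9 mm

Layer 1 at 22 °C → α = 2.3×10⁻⁴ K⁻¹
Layer 2 at 1.8 °C → α = 1×10⁻⁴ K⁻¹
0–150 m: 150 × 0.63 × 2.3×10⁻⁴ = 0.021735 m
Layer 2: 0.49 × 1×10⁻⁴ × 310 = 0.01519 m
Δh = 0.021735 + 0.01519 = 0.036925 m ≈ 36.9 mm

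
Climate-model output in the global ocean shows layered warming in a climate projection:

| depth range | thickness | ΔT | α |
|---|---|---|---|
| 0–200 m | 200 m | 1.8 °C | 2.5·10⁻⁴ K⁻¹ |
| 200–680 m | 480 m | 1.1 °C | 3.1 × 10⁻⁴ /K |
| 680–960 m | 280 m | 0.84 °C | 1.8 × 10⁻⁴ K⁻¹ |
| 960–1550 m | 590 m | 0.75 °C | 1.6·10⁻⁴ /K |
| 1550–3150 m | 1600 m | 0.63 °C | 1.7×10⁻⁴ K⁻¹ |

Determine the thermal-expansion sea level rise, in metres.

1.8 × 200 × 2.5×10⁻⁴ = 0.09000 m
Layer 2: 1.1 × 3.1×10⁻⁴ × 480 = 0.16368 m
280 × 1.8×10⁻⁴ × 0.84 = 0.042336 m
Layer 4: 0.75 × 1.6×10⁻⁴ × 590 = 0.07080 m
1550–3150 m: 1.7×10⁻⁴ × 0.63 × 1600 = 0.17136 m
Δh = 0.09000 + 0.16368 + 0.042336 + 0.07080 + 0.17136 = 0.538176 m ≈ 0.538 m

0.538 m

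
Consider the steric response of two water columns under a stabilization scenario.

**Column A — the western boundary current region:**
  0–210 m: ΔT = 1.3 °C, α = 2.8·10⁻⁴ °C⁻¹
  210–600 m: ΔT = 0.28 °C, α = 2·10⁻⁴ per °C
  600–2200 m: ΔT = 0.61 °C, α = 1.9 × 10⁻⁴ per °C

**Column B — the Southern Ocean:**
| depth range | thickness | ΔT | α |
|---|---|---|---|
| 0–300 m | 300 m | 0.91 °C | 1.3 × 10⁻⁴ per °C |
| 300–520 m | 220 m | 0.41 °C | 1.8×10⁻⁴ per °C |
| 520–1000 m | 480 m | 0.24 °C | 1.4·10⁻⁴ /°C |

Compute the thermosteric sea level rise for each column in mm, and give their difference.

A Layer 1: 2.8×10⁻⁴ × 1.3 × 210 = 0.07644 m
A Layer 2: 0.28 × 390 × 2×10⁻⁴ = 0.02184 m
A Layer 3: 0.61 × 1.9×10⁻⁴ × 1600 = 0.18544 m
A total: 0.28372 m
B 0.91 × 1.3×10⁻⁴ × 300 = 0.03549 m
B Layer 2: 0.41 × 220 × 1.8×10⁻⁴ = 0.016236 m
B Layer 3: 1.4×10⁻⁴ × 480 × 0.24 = 0.016128 m
B total: 0.067854 m
Difference: 0.28372 − 0.067854 = 0.215866 m

A: 280 mm; B: 68 mm; difference 220 mm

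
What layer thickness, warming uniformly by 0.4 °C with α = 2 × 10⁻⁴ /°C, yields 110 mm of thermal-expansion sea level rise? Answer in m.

1380 m

H = Δh/(αΔT) = 0.11 / (2×10⁻⁴ × 0.4) = 1375 m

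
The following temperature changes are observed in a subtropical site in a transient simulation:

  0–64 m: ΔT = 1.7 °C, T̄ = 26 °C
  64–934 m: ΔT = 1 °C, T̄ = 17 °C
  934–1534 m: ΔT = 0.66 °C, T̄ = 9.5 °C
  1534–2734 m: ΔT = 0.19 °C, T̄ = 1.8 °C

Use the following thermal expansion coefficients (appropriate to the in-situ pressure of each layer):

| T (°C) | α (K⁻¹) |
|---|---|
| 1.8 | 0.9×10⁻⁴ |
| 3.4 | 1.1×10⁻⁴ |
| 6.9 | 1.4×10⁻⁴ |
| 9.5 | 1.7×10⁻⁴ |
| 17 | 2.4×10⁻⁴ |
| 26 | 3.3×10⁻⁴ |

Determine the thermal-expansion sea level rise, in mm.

about 333 mm

Layer 1 at 26 °C → α = 3.3×10⁻⁴ K⁻¹
Layer 2 at 17 °C → α = 2.4×10⁻⁴ K⁻¹
Layer 3 at 9.5 °C → α = 1.7×10⁻⁴ K⁻¹
Layer 4 at 1.8 °C → α = 0.9×10⁻⁴ K⁻¹
Layer 1: 1.7 × 3.3×10⁻⁴ × 64 = 0.035904 m
64–934 m: 870 × 1 × 2.4×10⁻⁴ = 0.20880 m
1.7×10⁻⁴ × 600 × 0.66 = 0.06732 m
Layer 4: 0.9×10⁻⁴ × 1200 × 0.19 = 0.02052 m
Δh = 0.035904 + 0.20880 + 0.06732 + 0.02052 = 0.332544 m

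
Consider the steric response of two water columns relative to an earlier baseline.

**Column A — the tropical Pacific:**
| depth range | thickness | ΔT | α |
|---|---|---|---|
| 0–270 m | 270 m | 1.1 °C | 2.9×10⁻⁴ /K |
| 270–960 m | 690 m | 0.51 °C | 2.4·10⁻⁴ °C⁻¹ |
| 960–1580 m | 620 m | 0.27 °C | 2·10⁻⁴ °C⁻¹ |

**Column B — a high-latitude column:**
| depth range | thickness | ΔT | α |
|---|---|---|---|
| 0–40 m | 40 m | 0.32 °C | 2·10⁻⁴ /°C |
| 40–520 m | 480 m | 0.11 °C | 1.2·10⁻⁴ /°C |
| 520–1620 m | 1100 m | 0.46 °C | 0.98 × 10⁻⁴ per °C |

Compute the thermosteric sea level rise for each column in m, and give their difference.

A 0–270 m: 1.1 × 2.9×10⁻⁴ × 270 = 0.08613 m
A 690 × 0.51 × 2.4×10⁻⁴ = 0.084456 m
A 2×10⁻⁴ × 620 × 0.27 = 0.03348 m
A total: 0.204066 m
B 40 × 0.32 × 2×10⁻⁴ = 0.00256 m
B 40–520 m: 0.11 × 480 × 1.2×10⁻⁴ = 0.006336 m
B Layer 3: 0.46 × 0.98×10⁻⁴ × 1100 = 0.049588 m
B total: 0.058484 m
Difference: 0.204066 − 0.058484 = 0.145582 m

A: 0.20 m; B: 0.058 m; difference 0.15 m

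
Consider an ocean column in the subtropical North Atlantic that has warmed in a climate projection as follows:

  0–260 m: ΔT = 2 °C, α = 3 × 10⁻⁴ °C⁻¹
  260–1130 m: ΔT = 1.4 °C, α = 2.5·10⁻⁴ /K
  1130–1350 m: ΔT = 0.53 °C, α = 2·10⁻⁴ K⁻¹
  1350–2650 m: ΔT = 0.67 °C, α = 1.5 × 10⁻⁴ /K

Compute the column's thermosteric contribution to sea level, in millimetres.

Δh = 614 mm

Layer 1: 2 × 260 × 3×10⁻⁴ = 0.15600 m
260–1130 m: 2.5×10⁻⁴ × 870 × 1.4 = 0.30450 m
1130–1350 m: 2×10⁻⁴ × 0.53 × 220 = 0.02332 m
1350–2650 m: 0.67 × 1.5×10⁻⁴ × 1300 = 0.13065 m
Δh = 0.15600 + 0.30450 + 0.02332 + 0.13065 = 0.61447 m ≈ 614 mm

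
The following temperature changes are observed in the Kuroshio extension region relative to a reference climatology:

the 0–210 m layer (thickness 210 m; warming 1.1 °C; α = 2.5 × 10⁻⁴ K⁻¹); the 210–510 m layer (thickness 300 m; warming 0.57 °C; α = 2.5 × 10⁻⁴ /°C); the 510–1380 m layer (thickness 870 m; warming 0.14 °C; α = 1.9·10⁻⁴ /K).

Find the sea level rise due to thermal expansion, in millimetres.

Layer 1: 210 × 2.5×10⁻⁴ × 1.1 = 0.05775 m
300 × 0.57 × 2.5×10⁻⁴ = 0.04275 m
Layer 3: 0.14 × 870 × 1.9×10⁻⁴ = 0.023142 m
Δh = 0.05775 + 0.04275 + 0.023142 = 0.123642 m

about 124 mm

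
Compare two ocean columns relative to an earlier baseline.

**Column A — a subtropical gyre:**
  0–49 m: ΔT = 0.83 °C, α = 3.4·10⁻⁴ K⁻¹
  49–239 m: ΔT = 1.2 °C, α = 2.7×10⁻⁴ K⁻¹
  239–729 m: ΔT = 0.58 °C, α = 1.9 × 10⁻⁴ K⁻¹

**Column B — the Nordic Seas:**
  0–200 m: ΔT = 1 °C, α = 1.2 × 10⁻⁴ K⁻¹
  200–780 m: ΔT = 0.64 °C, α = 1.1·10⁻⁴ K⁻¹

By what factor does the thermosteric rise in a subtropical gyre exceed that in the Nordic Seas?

2.00

A 49 × 0.83 × 3.4×10⁻⁴ = 0.0138278 m
A 1.2 × 190 × 2.7×10⁻⁴ = 0.06156 m
A Layer 3: 490 × 1.9×10⁻⁴ × 0.58 = 0.053998 m
A total: 0.1293858 m
B Layer 1: 1 × 200 × 1.2×10⁻⁴ = 0.02400 m
B 1.1×10⁻⁴ × 0.64 × 580 = 0.040832 m
B total: 0.064832 m
Ratio: 0.1293858 / 0.064832 ≈ 1.996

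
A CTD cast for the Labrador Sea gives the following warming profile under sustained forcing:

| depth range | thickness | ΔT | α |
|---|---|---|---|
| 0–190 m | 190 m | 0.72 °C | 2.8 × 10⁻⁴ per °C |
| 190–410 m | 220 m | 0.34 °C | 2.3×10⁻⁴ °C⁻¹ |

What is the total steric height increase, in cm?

5.55 cm of thermosteric rise

0–190 m: 2.8×10⁻⁴ × 190 × 0.72 = 0.038304 m
190–410 m: 220 × 0.34 × 2.3×10⁻⁴ = 0.017204 m
Δh = 0.038304 + 0.017204 = 0.055508 m ≈ 5.55 cm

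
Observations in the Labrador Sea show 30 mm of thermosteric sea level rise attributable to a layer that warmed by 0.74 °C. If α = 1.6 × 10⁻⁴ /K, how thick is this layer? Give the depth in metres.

253 m

H = Δh/(αΔT) = 0.03 / (1.6×10⁻⁴ × 0.74) ≈ 253.4 m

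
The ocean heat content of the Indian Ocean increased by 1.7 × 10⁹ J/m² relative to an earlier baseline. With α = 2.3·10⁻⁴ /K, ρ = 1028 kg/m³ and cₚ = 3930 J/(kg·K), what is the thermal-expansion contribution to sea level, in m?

Δh = 0.097 m

Δh = αQ/(ρcₚ) = 2.3×10⁻⁴ × 1.7×10⁹ / (1028 × 3930) ≈ 0.096781 m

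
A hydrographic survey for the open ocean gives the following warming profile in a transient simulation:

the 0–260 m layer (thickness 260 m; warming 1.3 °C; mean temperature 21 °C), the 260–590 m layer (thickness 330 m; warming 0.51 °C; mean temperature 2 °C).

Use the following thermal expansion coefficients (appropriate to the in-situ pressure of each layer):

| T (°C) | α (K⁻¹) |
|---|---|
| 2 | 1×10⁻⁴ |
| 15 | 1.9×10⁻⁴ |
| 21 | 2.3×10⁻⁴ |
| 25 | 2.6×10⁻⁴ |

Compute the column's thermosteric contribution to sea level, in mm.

Δh = 94.6 mm

Layer 1 at 21 °C → α = 2.3×10⁻⁴ K⁻¹
Layer 2 at 2 °C → α = 1×10⁻⁴ K⁻¹
260 × 2.3×10⁻⁴ × 1.3 = 0.07774 m
260–590 m: 1×10⁻⁴ × 0.51 × 330 = 0.01683 m
Δh = 0.07774 + 0.01683 = 0.09457 m ≈ 94.6 mm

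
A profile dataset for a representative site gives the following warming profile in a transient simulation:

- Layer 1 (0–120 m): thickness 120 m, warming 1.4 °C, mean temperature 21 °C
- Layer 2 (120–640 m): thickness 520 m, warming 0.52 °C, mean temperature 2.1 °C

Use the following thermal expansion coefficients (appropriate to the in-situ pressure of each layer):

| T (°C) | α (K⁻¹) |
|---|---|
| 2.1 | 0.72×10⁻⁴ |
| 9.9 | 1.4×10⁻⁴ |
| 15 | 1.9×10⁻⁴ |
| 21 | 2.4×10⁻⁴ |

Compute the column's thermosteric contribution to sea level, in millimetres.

Δh = 59.8 mm

Layer 1 at 21 °C → α = 2.4×10⁻⁴ K⁻¹
Layer 2 at 2.1 °C → α = 0.72×10⁻⁴ K⁻¹
2.4×10⁻⁴ × 120 × 1.4 = 0.04032 m
520 × 0.72×10⁻⁴ × 0.52 = 0.0194688 m
Δh = 0.04032 + 0.0194688 = 0.0597888 m ≈ 59.8 mm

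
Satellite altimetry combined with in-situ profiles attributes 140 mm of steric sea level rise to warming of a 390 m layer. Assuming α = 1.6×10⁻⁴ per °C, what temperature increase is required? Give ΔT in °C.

ΔT = Δh/(αH) = 0.14 / (1.6×10⁻⁴ × 390) ≈ 2.244 °C

about 2.24 °C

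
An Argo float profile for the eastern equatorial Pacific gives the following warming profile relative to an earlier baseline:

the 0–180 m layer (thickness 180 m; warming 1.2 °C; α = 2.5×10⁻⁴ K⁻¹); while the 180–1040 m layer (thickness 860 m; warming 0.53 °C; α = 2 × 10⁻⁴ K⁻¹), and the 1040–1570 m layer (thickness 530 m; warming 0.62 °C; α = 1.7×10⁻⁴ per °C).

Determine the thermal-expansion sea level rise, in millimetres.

2.5×10⁻⁴ × 1.2 × 180 = 0.05400 m
Layer 2: 0.53 × 860 × 2×10⁻⁴ = 0.09116 m
1.7×10⁻⁴ × 0.62 × 530 = 0.055862 m
Δh = 0.05400 + 0.09116 + 0.055862 = 0.201022 m

201 mm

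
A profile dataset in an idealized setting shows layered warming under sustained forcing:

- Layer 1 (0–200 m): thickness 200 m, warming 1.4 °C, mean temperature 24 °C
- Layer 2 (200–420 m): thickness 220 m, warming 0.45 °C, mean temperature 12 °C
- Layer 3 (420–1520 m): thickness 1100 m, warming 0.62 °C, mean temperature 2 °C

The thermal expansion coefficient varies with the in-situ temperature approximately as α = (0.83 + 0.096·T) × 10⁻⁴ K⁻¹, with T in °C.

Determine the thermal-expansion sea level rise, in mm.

Layer 1: α = (0.83 + 0.096×24)×10⁻⁴ = 3.134×10⁻⁴ K⁻¹
Layer 2: α = (0.83 + 0.096×12)×10⁻⁴ = 1.982×10⁻⁴ K⁻¹
Layer 3: α = (0.83 + 0.096×2)×10⁻⁴ = 1.022×10⁻⁴ K⁻¹
0–200 m: 1.4 × 3.134×10⁻⁴ × 200 = 0.087752 m
0.45 × 1.982×10⁻⁴ × 220 = 0.0196218 m
420–1520 m: 1.022×10⁻⁴ × 1100 × 0.62 = 0.0697004 m
Δh = 0.087752 + 0.0196218 + 0.0697004 = 0.1770742 m ≈ 180 mm

180 mm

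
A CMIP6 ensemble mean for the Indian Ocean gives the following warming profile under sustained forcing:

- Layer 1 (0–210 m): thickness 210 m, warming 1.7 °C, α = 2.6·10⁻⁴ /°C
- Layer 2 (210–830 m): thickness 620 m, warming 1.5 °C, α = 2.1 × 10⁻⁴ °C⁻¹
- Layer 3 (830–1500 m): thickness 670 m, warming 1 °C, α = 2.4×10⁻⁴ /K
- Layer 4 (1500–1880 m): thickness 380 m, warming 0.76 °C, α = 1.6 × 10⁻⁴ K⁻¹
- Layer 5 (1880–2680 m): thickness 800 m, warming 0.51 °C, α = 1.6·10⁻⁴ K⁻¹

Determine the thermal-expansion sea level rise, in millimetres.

560 mm

Layer 1: 210 × 2.6×10⁻⁴ × 1.7 = 0.09282 m
1.5 × 2.1×10⁻⁴ × 620 = 0.19530 m
830–1500 m: 1 × 2.4×10⁻⁴ × 670 = 0.16080 m
Layer 4: 1.6×10⁻⁴ × 0.76 × 380 = 0.046208 m
1880–2680 m: 0.51 × 1.6×10⁻⁴ × 800 = 0.06528 m
Δh = 0.09282 + 0.19530 + 0.16080 + 0.046208 + 0.06528 = 0.560408 m ≈ 560 mm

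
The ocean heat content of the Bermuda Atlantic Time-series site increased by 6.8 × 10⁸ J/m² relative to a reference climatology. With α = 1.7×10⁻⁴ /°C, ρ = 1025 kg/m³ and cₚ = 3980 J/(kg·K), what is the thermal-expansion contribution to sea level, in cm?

2.83 cm of thermosteric rise

Δh = αQ/(ρcₚ) = 1.7×10⁻⁴ × 6.8×10⁸ / (1025 × 3980) ≈ 0.028337 m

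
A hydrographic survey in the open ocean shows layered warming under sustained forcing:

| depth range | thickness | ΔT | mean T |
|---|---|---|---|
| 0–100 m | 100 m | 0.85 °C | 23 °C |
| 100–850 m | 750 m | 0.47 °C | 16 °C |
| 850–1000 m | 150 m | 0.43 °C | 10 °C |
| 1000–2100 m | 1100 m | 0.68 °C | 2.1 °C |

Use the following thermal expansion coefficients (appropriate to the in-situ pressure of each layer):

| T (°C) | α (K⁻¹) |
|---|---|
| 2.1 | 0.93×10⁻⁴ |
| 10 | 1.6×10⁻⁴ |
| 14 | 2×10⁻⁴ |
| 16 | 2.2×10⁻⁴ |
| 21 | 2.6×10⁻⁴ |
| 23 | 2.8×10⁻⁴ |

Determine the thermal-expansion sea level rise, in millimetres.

181 mm of thermosteric rise

Layer 1 at 23 °C → α = 2.8×10⁻⁴ K⁻¹
Layer 2 at 16 °C → α = 2.2×10⁻⁴ K⁻¹
Layer 3 at 10 °C → α = 1.6×10⁻⁴ K⁻¹
Layer 4 at 2.1 °C → α = 0.93×10⁻⁴ K⁻¹
Layer 1: 100 × 0.85 × 2.8×10⁻⁴ = 0.02380 m
100–850 m: 750 × 2.2×10⁻⁴ × 0.47 = 0.07755 m
850–1000 m: 0.43 × 150 × 1.6×10⁻⁴ = 0.01032 m
Layer 4: 0.93×10⁻⁴ × 1100 × 0.68 = 0.069564 m
Δh = 0.02380 + 0.07755 + 0.01032 + 0.069564 = 0.181234 m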